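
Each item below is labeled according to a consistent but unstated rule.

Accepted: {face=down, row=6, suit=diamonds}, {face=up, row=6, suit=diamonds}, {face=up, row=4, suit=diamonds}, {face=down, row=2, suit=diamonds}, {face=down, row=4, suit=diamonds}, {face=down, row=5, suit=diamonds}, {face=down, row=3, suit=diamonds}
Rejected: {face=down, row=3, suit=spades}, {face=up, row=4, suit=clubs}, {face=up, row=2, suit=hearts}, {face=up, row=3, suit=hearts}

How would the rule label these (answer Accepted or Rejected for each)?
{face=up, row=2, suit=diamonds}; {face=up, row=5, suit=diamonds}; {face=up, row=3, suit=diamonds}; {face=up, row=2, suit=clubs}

Accepted, Accepted, Accepted, Rejected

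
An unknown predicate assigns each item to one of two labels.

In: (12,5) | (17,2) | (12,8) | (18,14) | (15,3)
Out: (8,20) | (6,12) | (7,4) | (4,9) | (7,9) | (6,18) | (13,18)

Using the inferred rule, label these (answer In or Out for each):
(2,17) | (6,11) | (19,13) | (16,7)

A rule that fits every label: first > second AND sum ≥ 13 — true of each 'In' example, false of each 'Out' one.
(2,17) → 2 < 17, 2+17 = 19 → Out. (6,11) → 6 < 11, 6+11 = 17 → Out. (19,13) → 19 > 13, 19+13 = 32 → In. (16,7) → 16 > 7, 16+7 = 23 → In.

Out, Out, In, In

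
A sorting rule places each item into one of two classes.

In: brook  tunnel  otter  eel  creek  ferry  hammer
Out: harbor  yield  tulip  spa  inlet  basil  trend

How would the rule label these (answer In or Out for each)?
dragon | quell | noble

Rule: has a double letter. This holds for each 'In' example and fails for each 'Out' one.
Out: dragon, since no doubled letter. In: quell, since 'll' doubled. Out: noble, since no doubled letter.

Out, In, Out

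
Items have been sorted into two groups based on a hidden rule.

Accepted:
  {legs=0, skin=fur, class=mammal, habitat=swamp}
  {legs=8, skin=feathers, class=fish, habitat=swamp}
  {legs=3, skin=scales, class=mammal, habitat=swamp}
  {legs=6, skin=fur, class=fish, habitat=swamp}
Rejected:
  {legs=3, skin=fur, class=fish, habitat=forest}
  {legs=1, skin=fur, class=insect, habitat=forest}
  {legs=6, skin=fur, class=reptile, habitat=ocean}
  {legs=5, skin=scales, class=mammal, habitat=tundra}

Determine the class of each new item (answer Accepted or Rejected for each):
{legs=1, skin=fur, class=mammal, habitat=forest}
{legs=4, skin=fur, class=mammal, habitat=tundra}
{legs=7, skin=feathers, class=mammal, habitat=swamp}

The classifier is using: habitat is swamp.
{legs=1, skin=fur, class=mammal, habitat=forest} → habitat is forest → Rejected. {legs=4, skin=fur, class=mammal, habitat=tundra} → habitat is tundra → Rejected. {legs=7, skin=feathers, class=mammal, habitat=swamp} → habitat is swamp → Accepted.

Rejected, Rejected, Accepted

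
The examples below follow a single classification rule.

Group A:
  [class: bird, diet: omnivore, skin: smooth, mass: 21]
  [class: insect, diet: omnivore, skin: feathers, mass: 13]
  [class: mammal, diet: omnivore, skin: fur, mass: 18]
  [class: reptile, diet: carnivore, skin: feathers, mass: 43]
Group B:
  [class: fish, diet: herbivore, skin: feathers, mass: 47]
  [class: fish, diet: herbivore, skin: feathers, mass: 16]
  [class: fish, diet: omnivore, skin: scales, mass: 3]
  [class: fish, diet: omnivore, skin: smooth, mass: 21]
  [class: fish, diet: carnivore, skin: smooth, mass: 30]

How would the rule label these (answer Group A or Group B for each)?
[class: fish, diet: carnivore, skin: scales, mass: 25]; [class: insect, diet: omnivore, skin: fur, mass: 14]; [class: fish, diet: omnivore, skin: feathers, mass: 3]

Every 'Group A' example satisfies: class is not fish. None of the 'Group B' examples do.
[class: fish, diet: carnivore, skin: scales, mass: 25] — class is fish, hence Group B.
[class: insect, diet: omnivore, skin: fur, mass: 14] — class is insect, hence Group A.
[class: fish, diet: omnivore, skin: feathers, mass: 3] — class is fish, hence Group B.

Group B, Group A, Group B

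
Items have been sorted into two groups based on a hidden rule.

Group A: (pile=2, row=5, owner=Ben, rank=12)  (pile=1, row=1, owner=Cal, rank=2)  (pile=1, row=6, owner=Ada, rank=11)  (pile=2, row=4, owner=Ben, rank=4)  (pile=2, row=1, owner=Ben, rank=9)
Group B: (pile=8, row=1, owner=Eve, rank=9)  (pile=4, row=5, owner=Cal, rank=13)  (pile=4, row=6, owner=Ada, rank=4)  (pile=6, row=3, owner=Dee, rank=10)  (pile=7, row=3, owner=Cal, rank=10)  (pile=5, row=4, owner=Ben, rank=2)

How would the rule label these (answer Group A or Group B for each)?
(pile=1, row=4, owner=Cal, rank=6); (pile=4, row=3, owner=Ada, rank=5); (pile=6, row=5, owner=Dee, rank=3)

Group A, Group B, Group B

The pattern is that an item is 'Group A' exactly when: pile ≤ 2.
(pile=1, row=4, owner=Cal, rank=6) → pile = 1 → Group A.
(pile=4, row=3, owner=Ada, rank=5) → pile = 4 → Group B.
(pile=6, row=5, owner=Dee, rank=3) → pile = 6 → Group B.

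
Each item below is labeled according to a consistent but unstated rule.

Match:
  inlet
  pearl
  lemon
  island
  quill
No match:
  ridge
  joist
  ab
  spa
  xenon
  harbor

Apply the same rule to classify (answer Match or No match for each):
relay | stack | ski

The simplest hypothesis consistent with all the labels is: contains 'l'.

Match, No match, No match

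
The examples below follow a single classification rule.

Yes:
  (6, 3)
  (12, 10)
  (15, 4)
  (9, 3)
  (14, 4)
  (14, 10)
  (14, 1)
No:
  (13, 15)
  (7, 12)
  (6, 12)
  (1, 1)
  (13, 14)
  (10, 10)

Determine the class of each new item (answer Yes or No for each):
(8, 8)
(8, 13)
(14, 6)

The classifier is using: first > second.
(8, 8): No (8 = 8).
(8, 13): No (8 < 13).
(14, 6): Yes (14 > 6).

No, No, Yes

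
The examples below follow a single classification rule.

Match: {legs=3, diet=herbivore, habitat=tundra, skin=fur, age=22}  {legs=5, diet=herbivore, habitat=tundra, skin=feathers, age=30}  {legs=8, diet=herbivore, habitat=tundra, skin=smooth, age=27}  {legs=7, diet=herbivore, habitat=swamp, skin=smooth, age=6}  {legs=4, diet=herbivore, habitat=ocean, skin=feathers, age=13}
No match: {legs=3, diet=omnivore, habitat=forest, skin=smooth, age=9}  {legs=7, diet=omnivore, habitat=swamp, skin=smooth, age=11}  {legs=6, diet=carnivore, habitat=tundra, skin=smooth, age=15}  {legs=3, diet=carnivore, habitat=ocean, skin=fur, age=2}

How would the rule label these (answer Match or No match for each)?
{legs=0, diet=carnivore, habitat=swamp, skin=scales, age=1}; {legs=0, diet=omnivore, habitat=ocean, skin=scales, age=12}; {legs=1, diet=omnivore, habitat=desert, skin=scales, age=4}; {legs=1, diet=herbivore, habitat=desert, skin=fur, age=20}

No match, No match, No match, Match

The distinguishing property — diet is herbivore — holds for all the 'Match' cases and none of the 'No match' cases.
No match: {legs=0, diet=carnivore, habitat=swamp, skin=scales, age=1}, since diet is carnivore. No match: {legs=0, diet=omnivore, habitat=ocean, skin=scales, age=12}, since diet is omnivore. No match: {legs=1, diet=omnivore, habitat=desert, skin=scales, age=4}, since diet is omnivore. Match: {legs=1, diet=herbivore, habitat=desert, skin=fur, age=20}, since diet is herbivore.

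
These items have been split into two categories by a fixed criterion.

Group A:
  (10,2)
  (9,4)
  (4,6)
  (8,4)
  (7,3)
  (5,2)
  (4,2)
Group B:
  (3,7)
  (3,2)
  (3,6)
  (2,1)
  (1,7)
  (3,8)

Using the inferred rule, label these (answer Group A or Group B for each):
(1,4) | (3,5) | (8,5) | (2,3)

Group B, Group B, Group A, Group B

Rule: first ≥ 4. This holds for each 'Group A' example and fails for each 'Group B' one.
(1,4): first 1 — doesn't qualify, so Group B. (3,5): first 3 — doesn't qualify, so Group B. (8,5): first 8 — checks out, so Group A. (2,3): first 2 — doesn't qualify, so Group B.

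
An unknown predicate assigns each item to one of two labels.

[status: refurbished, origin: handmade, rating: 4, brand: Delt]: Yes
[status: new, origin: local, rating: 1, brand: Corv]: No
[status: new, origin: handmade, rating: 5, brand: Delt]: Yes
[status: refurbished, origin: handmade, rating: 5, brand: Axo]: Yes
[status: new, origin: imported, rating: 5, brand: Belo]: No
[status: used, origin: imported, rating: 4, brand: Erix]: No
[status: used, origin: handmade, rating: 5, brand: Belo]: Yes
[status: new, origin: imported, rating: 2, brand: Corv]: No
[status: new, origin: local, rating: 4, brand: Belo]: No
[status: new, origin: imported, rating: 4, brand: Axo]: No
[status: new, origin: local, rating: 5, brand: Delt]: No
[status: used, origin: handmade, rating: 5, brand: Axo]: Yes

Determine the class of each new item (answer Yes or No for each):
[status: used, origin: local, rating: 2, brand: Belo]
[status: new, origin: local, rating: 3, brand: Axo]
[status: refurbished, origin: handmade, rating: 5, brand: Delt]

No, No, Yes

Comparing the two groups points to one rule — origin is handmade.
[status: used, origin: local, rating: 2, brand: Belo]: origin is local — does not satisfy this, so No.
[status: new, origin: local, rating: 3, brand: Axo]: origin is local — does not satisfy this, so No.
[status: refurbished, origin: handmade, rating: 5, brand: Delt]: origin is handmade — meets the rule, so Yes.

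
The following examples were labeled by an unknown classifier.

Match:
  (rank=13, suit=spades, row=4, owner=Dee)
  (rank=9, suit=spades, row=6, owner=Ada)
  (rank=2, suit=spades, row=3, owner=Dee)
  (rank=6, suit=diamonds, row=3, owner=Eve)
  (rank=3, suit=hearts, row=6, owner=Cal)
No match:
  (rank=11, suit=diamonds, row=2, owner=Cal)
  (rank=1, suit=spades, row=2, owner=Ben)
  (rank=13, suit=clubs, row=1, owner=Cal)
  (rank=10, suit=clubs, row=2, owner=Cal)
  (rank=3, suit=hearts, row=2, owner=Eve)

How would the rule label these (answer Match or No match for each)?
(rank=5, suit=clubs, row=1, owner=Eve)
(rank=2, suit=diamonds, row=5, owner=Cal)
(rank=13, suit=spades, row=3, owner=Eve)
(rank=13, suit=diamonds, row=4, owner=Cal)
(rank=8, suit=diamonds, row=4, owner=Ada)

Rule: row ≥ 3. This holds for each 'Match' example and fails for each 'No match' one.
(rank=5, suit=clubs, row=1, owner=Eve): row = 1 — does not satisfy this, so No match.
(rank=2, suit=diamonds, row=5, owner=Cal): row = 5 — qualifies, so Match.
(rank=13, suit=spades, row=3, owner=Eve): row = 3 — qualifies, so Match.
(rank=13, suit=diamonds, row=4, owner=Cal): row = 4 — qualifies, so Match.
(rank=8, suit=diamonds, row=4, owner=Ada): row = 4 — qualifies, so Match.

No match, Match, Match, Match, Match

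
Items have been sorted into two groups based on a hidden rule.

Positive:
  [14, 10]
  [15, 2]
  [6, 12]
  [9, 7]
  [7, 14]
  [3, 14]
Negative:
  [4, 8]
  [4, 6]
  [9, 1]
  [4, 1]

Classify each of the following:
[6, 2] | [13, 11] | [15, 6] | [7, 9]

Negative, Positive, Positive, Positive

The classifier is using: sum ≥ 16.
[6, 2]: Negative (6+2 = 8). [13, 11]: Positive (13+11 = 24). [15, 6]: Positive (15+6 = 21). [7, 9]: Positive (7+9 = 16).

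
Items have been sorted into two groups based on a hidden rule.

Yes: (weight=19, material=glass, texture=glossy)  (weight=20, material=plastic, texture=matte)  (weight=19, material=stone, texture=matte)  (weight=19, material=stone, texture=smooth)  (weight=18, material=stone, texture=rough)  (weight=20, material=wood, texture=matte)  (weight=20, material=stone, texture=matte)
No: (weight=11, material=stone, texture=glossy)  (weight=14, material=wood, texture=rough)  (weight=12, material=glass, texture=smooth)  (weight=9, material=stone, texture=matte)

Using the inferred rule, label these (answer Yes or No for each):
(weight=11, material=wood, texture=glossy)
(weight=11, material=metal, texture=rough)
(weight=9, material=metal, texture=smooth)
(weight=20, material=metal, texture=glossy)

The rule appears to be: weight ≥ 18.
(weight=11, material=wood, texture=glossy): weight = 11, doesn't match → No.
(weight=11, material=metal, texture=rough): weight = 11, doesn't match → No.
(weight=9, material=metal, texture=smooth): weight = 9, doesn't match → No.
(weight=20, material=metal, texture=glossy): weight = 20, has this property → Yes.

No, No, No, Yes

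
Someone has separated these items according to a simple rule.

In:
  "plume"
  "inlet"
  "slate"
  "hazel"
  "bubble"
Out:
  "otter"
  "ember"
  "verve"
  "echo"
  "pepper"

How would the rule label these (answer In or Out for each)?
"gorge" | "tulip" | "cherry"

Out, In, Out

'In' ⟺ contains 'l'.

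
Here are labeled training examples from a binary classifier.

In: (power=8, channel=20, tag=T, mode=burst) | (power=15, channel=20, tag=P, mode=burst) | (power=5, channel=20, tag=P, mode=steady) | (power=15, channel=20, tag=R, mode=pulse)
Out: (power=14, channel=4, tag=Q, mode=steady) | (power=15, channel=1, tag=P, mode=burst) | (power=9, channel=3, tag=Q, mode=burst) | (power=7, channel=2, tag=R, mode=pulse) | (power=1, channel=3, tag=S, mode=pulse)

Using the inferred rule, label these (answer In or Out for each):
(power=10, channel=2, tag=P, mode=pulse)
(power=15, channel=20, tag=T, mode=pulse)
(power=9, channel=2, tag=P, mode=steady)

All 'In' examples share one property — channel = 20 — and every 'Out' example lacks it.
(power=10, channel=2, tag=P, mode=pulse) → channel = 2 → Out.
(power=15, channel=20, tag=T, mode=pulse) → channel = 20 → In.
(power=9, channel=2, tag=P, mode=steady) → channel = 2 → Out.

Out, In, Out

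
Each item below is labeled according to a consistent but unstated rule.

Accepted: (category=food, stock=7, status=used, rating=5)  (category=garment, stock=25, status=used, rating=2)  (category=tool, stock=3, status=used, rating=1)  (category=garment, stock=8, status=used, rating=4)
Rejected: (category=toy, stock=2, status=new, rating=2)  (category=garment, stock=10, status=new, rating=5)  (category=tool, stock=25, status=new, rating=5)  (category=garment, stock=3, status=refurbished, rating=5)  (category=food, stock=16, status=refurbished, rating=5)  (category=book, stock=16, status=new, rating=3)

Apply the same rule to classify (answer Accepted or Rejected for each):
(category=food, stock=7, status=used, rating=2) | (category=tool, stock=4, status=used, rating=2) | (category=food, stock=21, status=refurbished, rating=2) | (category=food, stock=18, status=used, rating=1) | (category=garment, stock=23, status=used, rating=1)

Accepted, Accepted, Rejected, Accepted, Accepted

Every 'Accepted' example satisfies: status is used. None of the 'Rejected' examples do.
(category=food, stock=7, status=used, rating=2) → status is used → Accepted.
(category=tool, stock=4, status=used, rating=2) → status is used → Accepted.
(category=food, stock=21, status=refurbished, rating=2) → status is refurbished → Rejected.
(category=food, stock=18, status=used, rating=1) → status is used → Accepted.
(category=garment, stock=23, status=used, rating=1) → status is used → Accepted.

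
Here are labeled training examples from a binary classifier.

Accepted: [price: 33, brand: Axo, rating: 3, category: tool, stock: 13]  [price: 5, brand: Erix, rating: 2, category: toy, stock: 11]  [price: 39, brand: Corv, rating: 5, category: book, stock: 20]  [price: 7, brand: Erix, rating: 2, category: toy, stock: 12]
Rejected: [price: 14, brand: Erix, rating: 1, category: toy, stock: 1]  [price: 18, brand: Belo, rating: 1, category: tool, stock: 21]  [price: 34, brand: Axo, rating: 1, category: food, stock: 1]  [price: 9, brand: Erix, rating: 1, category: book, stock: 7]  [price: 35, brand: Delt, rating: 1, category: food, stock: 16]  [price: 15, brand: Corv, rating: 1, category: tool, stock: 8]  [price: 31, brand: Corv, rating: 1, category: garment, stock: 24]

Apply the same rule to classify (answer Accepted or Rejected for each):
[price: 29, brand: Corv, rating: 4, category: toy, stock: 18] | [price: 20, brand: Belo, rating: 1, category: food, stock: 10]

The distinguishing property — rating ≥ 2 — holds for all the 'Accepted' cases and none of the 'Rejected' cases.
Accepted: [price: 29, brand: Corv, rating: 4, category: toy, stock: 18], since rating = 4.
Rejected: [price: 20, brand: Belo, rating: 1, category: food, stock: 10], since rating = 1.

Accepted, Rejected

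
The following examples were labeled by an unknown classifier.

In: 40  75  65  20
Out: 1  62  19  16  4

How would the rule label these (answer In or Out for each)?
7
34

Every 'In' example satisfies: multiple of 5. None of the 'Out' examples do.
7: 7 = 5·1 + 2, doesn't match → Out.
34: 34 = 5·6 + 4, doesn't match → Out.

Out, Out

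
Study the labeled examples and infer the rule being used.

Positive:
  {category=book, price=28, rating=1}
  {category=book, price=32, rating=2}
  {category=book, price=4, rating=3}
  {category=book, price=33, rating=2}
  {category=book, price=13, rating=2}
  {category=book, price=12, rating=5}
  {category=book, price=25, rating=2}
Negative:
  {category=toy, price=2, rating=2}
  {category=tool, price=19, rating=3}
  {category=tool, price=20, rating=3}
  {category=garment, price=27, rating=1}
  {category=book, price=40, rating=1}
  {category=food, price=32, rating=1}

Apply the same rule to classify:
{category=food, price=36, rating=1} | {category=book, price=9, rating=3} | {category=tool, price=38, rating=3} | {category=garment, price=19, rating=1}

Negative, Positive, Negative, Negative

The classifier is using: category is book AND price ≤ 33.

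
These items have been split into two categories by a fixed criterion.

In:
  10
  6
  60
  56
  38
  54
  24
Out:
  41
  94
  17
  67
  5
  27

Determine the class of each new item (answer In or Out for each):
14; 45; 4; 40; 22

In, Out, In, In, In

Rule: even AND at most 60. This holds for each 'In' example and fails for each 'Out' one.
14 — 14 is even, 14 ≤ 60, hence In.
45 — 45 is odd, 45 ≤ 60, hence Out.
4 — 4 is even, 4 ≤ 60, hence In.
40 — 40 is even, 40 ≤ 60, hence In.
22 — 22 is even, 22 ≤ 60, hence In.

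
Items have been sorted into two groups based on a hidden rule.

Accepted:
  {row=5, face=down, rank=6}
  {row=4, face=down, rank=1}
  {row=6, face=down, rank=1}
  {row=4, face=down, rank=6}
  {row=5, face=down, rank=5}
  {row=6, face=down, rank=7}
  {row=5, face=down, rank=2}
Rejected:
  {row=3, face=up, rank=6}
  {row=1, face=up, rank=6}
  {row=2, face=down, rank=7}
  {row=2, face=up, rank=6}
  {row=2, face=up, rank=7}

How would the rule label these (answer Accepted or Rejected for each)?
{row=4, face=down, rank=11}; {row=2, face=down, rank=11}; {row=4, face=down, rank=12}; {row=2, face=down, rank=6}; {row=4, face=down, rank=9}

The rule appears to be: row ≥ 4.
{row=4, face=down, rank=11} → row = 4 → Accepted.
{row=2, face=down, rank=11} → row = 2 → Rejected.
{row=4, face=down, rank=12} → row = 4 → Accepted.
{row=2, face=down, rank=6} → row = 2 → Rejected.
{row=4, face=down, rank=9} → row = 4 → Accepted.

Accepted, Rejected, Accepted, Rejected, Accepted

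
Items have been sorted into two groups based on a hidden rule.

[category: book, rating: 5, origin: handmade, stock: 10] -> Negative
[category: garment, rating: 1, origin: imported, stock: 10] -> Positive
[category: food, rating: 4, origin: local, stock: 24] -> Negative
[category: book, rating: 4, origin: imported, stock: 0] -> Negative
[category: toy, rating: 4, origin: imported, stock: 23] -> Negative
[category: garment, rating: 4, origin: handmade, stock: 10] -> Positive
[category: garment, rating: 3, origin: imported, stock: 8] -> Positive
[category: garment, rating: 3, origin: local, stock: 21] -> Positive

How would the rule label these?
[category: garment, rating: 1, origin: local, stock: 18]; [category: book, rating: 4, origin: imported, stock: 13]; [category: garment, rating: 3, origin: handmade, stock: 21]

The classifier is using: category is garment.
[category: garment, rating: 1, origin: local, stock: 18]: category is garment, meets the rule → Positive.
[category: book, rating: 4, origin: imported, stock: 13]: category is book, doesn't qualify → Negative.
[category: garment, rating: 3, origin: handmade, stock: 21]: category is garment, meets the rule → Positive.

Positive, Negative, Positive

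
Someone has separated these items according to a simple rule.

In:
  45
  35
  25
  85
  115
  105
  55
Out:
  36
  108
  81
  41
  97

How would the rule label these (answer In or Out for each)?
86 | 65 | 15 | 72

Out, In, In, Out

One predicate separates the groups cleanly: multiple of 5.
86 → 86 = 5·17 + 1 → Out.
65 → 65 = 5·13 → In.
15 → 15 = 5·3 → In.
72 → 72 = 5·14 + 2 → Out.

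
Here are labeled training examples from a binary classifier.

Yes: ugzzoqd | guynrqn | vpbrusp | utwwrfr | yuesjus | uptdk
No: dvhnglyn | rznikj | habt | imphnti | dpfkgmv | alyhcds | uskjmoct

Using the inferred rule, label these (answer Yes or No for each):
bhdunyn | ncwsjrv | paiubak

Yes, No, Yes

The simplest hypothesis consistent with all the labels is: odd length AND contains 'u'.
bhdunyn: length 7, has 'u' — checks out, so Yes.
ncwsjrv: length 7, no 'u' — lacks this property, so No.
paiubak: length 7, has 'u' — checks out, so Yes.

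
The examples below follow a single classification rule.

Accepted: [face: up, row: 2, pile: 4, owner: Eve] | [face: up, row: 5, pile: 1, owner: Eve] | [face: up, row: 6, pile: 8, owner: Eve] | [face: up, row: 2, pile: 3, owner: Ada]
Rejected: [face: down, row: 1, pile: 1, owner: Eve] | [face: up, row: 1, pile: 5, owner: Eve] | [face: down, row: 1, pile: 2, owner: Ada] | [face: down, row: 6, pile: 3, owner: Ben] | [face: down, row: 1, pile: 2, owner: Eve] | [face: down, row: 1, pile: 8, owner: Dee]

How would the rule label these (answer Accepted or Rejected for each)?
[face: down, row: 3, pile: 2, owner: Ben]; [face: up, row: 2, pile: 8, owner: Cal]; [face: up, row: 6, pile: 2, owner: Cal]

The common property of the 'Accepted' items is: face is up AND row ≥ 2. No 'Rejected' item has it.
[face: down, row: 3, pile: 2, owner: Ben]: Rejected (face is down, row = 3). [face: up, row: 2, pile: 8, owner: Cal]: Accepted (face is up, row = 2). [face: up, row: 6, pile: 2, owner: Cal]: Accepted (face is up, row = 6).

Rejected, Accepted, Accepted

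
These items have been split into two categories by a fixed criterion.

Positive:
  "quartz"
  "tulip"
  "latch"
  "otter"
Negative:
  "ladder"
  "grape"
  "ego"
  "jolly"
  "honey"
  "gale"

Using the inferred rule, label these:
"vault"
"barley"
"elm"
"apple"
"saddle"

'Positive' ⟺ contains 't'.
"vault": has 't' — checks out, so Positive. "barley": no 't' — lacks this property, so Negative. "elm": no 't' — lacks this property, so Negative. "apple": no 't' — lacks this property, so Negative. "saddle": no 't' — lacks this property, so Negative.

Positive, Negative, Negative, Negative, Negative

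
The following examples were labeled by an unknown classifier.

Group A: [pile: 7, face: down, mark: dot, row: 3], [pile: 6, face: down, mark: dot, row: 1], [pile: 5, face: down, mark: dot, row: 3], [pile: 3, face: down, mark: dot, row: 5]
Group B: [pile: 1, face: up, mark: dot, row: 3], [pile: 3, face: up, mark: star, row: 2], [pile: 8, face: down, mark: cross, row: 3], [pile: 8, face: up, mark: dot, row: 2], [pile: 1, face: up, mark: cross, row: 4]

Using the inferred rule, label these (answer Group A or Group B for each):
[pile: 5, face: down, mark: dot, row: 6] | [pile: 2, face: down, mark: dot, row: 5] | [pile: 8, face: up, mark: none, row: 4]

The pattern is that an item is 'Group A' exactly when: mark is dot AND face is down.
[pile: 5, face: down, mark: dot, row: 6] → mark is dot, face is down → Group A. [pile: 2, face: down, mark: dot, row: 5] → mark is dot, face is down → Group A. [pile: 8, face: up, mark: none, row: 4] → mark is none, face is up → Group B.

Group A, Group A, Group B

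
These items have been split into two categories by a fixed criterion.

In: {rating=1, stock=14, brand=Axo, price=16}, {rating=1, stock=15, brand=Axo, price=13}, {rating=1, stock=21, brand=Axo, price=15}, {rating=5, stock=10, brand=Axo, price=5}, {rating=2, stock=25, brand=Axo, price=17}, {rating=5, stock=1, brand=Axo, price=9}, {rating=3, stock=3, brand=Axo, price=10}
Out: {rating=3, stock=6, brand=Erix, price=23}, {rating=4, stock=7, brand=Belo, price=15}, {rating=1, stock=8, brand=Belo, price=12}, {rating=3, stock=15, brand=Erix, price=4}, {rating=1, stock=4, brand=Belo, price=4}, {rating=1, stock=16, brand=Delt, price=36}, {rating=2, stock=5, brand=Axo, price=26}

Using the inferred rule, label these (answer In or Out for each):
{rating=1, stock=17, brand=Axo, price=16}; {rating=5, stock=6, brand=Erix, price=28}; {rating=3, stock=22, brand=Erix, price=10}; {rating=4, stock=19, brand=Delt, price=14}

The simplest hypothesis consistent with all the labels is: brand is Axo AND price ≤ 17.
{rating=1, stock=17, brand=Axo, price=16} → brand is Axo, price = 16 → In.
{rating=5, stock=6, brand=Erix, price=28} → brand is Erix, price = 28 → Out.
{rating=3, stock=22, brand=Erix, price=10} → brand is Erix, price = 10 → Out.
{rating=4, stock=19, brand=Delt, price=14} → brand is Delt, price = 14 → Out.

In, Out, Out, Out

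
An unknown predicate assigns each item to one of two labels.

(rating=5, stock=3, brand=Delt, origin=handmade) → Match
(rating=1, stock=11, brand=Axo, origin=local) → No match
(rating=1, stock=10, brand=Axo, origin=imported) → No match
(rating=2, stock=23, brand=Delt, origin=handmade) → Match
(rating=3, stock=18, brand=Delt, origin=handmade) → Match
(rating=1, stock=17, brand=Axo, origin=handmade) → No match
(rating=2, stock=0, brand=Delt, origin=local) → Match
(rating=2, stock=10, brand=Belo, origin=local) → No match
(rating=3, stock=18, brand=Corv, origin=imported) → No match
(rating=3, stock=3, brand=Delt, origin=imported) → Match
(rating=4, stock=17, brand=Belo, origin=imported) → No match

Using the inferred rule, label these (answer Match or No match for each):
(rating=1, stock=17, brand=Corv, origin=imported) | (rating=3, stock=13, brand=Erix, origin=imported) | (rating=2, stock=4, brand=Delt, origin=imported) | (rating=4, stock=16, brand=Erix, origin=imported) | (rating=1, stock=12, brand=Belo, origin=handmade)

No match, No match, Match, No match, No match

The pattern is that an item is 'Match' exactly when: brand is Delt.
(rating=1, stock=17, brand=Corv, origin=imported): brand is Corv, doesn't qualify → No match. (rating=3, stock=13, brand=Erix, origin=imported): brand is Erix, doesn't qualify → No match. (rating=2, stock=4, brand=Delt, origin=imported): brand is Delt, satisfies this → Match. (rating=4, stock=16, brand=Erix, origin=imported): brand is Erix, doesn't qualify → No match. (rating=1, stock=12, brand=Belo, origin=handmade): brand is Belo, doesn't qualify → No match.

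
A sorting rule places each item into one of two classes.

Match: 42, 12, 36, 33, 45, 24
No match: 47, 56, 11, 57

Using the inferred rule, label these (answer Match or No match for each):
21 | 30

One predicate separates the groups cleanly: multiple of 3 AND at most 45.
21 → 21 = 3·7, 21 ≤ 45 → Match. 30 → 30 = 3·10, 30 ≤ 45 → Match.

Match, Match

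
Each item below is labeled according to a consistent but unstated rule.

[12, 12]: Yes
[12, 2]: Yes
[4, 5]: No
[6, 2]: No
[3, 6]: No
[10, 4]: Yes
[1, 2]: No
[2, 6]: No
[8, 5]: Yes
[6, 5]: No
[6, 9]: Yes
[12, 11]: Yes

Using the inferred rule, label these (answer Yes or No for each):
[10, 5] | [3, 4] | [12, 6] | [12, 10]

The distinguishing property — sum ≥ 13 — holds for all the 'Yes' cases and none of the 'No' cases.
[10, 5] → 10+5 = 15 → Yes.
[3, 4] → 3+4 = 7 → No.
[12, 6] → 12+6 = 18 → Yes.
[12, 10] → 12+10 = 22 → Yes.

Yes, No, Yes, Yes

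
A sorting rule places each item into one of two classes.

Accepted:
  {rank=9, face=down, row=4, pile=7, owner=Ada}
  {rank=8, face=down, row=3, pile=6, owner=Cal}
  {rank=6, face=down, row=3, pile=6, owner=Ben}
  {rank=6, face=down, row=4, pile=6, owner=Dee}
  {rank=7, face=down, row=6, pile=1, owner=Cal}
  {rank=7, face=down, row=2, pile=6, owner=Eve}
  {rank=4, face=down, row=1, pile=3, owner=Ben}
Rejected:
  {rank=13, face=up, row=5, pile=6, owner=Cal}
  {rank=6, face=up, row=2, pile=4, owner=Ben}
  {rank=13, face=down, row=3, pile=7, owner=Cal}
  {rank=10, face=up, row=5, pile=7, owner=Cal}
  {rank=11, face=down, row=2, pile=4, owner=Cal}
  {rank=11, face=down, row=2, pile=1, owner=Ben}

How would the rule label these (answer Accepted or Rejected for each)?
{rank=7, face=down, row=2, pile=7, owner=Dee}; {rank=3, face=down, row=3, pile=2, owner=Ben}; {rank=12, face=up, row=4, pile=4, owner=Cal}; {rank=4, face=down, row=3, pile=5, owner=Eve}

Accepted, Accepted, Rejected, Accepted

The rule appears to be: face is down AND rank ≤ 9.
{rank=7, face=down, row=2, pile=7, owner=Dee} — face is down, rank = 7, hence Accepted.
{rank=3, face=down, row=3, pile=2, owner=Ben} — face is down, rank = 3, hence Accepted.
{rank=12, face=up, row=4, pile=4, owner=Cal} — face is up, rank = 12, hence Rejected.
{rank=4, face=down, row=3, pile=5, owner=Eve} — face is down, rank = 4, hence Accepted.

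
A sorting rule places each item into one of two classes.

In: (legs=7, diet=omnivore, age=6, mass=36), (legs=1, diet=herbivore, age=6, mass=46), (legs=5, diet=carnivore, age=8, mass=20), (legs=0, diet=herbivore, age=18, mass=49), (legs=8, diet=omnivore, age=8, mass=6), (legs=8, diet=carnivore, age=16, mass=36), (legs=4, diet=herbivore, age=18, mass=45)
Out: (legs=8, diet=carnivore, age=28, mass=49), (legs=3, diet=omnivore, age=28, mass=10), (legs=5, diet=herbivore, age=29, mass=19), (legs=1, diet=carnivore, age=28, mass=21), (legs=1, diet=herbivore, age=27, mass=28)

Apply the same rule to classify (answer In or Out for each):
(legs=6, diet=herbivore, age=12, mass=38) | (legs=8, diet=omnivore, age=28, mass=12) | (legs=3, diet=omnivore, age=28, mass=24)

The rule appears to be: age ≤ 18.

In, Out, Out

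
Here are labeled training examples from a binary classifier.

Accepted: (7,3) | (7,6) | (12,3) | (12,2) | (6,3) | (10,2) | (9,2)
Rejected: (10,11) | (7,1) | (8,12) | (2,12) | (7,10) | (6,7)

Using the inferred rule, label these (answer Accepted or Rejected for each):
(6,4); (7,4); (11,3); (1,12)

Accepted, Accepted, Accepted, Rejected

Every 'Accepted' example satisfies: first > second AND sum ≥ 9. None of the 'Rejected' examples do.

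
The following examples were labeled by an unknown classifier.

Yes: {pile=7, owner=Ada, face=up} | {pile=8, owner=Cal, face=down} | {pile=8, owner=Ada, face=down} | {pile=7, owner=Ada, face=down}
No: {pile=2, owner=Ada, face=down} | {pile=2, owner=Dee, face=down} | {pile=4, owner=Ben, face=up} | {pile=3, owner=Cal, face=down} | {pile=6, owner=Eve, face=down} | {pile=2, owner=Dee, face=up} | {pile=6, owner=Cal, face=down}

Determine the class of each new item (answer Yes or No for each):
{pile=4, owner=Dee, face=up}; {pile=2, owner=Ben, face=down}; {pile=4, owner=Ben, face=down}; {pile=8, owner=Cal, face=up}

The rule appears to be: pile ≥ 7.
{pile=4, owner=Dee, face=up}: No (pile = 4). {pile=2, owner=Ben, face=down}: No (pile = 2). {pile=4, owner=Ben, face=down}: No (pile = 4). {pile=8, owner=Cal, face=up}: Yes (pile = 8).

No, No, No, Yes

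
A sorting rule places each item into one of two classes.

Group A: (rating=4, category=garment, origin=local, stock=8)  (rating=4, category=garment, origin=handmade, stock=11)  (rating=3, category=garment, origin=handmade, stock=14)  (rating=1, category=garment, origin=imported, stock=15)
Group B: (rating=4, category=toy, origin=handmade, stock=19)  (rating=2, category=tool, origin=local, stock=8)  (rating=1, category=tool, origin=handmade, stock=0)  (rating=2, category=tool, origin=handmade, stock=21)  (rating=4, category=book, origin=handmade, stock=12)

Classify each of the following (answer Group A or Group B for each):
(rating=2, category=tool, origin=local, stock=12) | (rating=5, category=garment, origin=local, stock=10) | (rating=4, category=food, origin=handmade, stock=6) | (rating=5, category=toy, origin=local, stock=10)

Group B, Group A, Group B, Group B

The rule appears to be: category is garment.
(rating=2, category=tool, origin=local, stock=12) — category is tool, hence Group B. (rating=5, category=garment, origin=local, stock=10) — category is garment, hence Group A. (rating=4, category=food, origin=handmade, stock=6) — category is food, hence Group B. (rating=5, category=toy, origin=local, stock=10) — category is toy, hence Group B.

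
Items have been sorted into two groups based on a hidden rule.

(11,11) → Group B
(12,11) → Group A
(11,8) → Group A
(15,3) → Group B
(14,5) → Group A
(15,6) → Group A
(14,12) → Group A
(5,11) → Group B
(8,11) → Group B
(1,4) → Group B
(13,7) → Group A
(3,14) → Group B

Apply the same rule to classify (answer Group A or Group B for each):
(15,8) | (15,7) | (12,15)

The simplest hypothesis consistent with all the labels is: first > second AND sum ≥ 19.
Group A: (15,8), since 15 > 8, 15+8 = 23.
Group A: (15,7), since 15 > 7, 15+7 = 22.
Group B: (12,15), since 12 < 15, 12+15 = 27.

Group A, Group A, Group B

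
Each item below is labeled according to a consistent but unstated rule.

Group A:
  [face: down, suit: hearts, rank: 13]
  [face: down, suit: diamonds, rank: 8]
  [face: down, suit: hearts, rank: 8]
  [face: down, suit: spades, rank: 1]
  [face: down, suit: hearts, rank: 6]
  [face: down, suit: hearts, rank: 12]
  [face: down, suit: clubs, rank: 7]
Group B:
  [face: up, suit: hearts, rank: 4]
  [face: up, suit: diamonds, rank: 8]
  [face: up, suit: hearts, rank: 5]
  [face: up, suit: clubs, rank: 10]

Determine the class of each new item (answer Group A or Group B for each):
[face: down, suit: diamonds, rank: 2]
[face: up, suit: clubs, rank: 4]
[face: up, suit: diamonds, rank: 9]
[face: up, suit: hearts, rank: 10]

Group A, Group B, Group B, Group B

The simplest hypothesis consistent with all the labels is: face is down.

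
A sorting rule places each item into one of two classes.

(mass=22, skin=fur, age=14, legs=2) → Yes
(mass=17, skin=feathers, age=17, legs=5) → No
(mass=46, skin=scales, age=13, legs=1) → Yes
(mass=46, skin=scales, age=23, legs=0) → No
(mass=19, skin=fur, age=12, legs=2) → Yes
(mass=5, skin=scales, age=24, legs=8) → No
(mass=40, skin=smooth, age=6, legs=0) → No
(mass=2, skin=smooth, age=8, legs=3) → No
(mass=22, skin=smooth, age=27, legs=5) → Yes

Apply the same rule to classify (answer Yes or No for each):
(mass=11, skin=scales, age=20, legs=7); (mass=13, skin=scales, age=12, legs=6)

The distinguishing property — mass ≥ 19 AND legs ≥ 1 — holds for all the 'Yes' cases and none of the 'No' cases.
(mass=11, skin=scales, age=20, legs=7): No (mass = 11, legs = 7). (mass=13, skin=scales, age=12, legs=6): No (mass = 13, legs = 6).

No, No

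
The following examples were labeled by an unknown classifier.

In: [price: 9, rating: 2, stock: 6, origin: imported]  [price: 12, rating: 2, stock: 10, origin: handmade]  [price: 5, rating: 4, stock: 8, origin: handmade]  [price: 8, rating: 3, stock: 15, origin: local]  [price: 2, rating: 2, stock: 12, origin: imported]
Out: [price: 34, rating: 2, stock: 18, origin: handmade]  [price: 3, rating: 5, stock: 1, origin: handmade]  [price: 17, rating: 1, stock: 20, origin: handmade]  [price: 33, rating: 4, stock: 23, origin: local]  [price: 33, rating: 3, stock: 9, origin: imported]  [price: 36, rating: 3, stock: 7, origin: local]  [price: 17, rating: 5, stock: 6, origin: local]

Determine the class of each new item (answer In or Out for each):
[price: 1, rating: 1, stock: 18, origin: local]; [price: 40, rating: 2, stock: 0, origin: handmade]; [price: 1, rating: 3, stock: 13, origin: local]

In, Out, In

The simplest hypothesis consistent with all the labels is: stock ≥ 6 AND price ≤ 12.
In: [price: 1, rating: 1, stock: 18, origin: local], since stock = 18, price = 1. Out: [price: 40, rating: 2, stock: 0, origin: handmade], since stock = 0, price = 40. In: [price: 1, rating: 3, stock: 13, origin: local], since stock = 13, price = 1.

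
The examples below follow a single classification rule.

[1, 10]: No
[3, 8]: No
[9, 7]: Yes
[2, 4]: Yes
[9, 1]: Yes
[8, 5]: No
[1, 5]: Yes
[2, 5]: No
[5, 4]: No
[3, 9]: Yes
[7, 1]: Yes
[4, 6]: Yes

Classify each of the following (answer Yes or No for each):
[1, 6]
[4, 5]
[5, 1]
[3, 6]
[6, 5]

No, No, Yes, No, No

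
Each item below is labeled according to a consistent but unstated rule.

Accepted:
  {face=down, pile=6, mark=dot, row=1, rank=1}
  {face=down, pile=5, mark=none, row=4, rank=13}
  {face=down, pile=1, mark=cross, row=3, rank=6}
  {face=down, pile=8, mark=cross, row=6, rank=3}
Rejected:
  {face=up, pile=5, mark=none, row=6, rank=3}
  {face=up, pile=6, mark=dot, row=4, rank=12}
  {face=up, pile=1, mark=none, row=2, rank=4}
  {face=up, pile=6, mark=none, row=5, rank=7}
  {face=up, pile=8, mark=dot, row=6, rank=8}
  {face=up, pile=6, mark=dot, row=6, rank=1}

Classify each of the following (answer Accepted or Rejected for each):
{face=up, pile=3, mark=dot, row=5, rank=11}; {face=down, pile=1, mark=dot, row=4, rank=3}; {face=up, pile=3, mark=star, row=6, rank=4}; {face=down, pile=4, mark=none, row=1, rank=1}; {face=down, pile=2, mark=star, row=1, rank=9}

The classifier is using: face is down.

Rejected, Accepted, Rejected, Accepted, Accepted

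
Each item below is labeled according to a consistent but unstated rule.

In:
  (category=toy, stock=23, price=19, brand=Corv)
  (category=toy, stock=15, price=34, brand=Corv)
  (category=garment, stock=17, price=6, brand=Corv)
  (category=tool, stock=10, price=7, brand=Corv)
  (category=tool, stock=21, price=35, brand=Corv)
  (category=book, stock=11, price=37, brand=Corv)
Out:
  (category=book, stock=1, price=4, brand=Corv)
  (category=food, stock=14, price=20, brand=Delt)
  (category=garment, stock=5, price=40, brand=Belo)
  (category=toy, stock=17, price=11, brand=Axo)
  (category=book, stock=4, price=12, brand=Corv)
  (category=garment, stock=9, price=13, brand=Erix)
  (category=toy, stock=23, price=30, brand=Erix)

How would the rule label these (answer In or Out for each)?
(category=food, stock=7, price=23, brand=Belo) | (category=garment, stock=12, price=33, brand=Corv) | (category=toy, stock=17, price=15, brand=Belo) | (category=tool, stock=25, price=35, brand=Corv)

Out, In, Out, In

The pattern is that an item is 'In' exactly when: brand is Corv AND stock ≥ 5.
Out: (category=food, stock=7, price=23, brand=Belo), since brand is Belo, stock = 7.
In: (category=garment, stock=12, price=33, brand=Corv), since brand is Corv, stock = 12.
Out: (category=toy, stock=17, price=15, brand=Belo), since brand is Belo, stock = 17.
In: (category=tool, stock=25, price=35, brand=Corv), since brand is Corv, stock = 25.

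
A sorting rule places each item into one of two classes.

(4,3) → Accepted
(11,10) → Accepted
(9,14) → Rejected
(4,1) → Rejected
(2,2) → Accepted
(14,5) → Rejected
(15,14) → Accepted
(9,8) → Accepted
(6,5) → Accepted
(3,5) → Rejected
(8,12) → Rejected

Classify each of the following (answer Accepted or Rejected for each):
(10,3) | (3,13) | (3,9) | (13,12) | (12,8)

Rejected, Rejected, Rejected, Accepted, Rejected

A rule that fits every label: |first − second| ≤ 1 — true of each 'Accepted' example, false of each 'Rejected' one.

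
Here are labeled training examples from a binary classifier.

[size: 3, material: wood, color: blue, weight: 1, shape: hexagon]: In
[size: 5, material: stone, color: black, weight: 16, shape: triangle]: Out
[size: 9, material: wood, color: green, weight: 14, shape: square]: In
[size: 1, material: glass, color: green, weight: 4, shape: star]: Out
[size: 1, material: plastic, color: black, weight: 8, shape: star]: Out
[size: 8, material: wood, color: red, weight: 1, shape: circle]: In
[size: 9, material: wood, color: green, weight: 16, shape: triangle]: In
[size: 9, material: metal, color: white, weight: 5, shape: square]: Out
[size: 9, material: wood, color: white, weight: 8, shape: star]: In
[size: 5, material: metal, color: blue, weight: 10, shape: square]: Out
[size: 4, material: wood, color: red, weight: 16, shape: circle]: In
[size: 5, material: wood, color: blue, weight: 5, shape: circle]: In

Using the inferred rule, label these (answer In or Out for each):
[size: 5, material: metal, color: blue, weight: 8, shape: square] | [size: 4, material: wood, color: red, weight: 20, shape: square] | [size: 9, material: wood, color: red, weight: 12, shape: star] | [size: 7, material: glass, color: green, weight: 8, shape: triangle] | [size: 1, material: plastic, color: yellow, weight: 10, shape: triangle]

Out, In, In, Out, Out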